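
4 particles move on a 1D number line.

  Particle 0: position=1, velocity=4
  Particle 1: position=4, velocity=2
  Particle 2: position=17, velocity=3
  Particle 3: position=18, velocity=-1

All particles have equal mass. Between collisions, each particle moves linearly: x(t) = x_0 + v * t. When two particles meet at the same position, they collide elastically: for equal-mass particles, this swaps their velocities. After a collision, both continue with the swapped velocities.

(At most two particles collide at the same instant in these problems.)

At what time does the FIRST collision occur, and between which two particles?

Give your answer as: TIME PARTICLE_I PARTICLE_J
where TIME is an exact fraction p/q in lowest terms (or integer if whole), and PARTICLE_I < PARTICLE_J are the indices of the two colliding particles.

Answer: 1/4 2 3

Derivation:
Pair (0,1): pos 1,4 vel 4,2 -> gap=3, closing at 2/unit, collide at t=3/2
Pair (1,2): pos 4,17 vel 2,3 -> not approaching (rel speed -1 <= 0)
Pair (2,3): pos 17,18 vel 3,-1 -> gap=1, closing at 4/unit, collide at t=1/4
Earliest collision: t=1/4 between 2 and 3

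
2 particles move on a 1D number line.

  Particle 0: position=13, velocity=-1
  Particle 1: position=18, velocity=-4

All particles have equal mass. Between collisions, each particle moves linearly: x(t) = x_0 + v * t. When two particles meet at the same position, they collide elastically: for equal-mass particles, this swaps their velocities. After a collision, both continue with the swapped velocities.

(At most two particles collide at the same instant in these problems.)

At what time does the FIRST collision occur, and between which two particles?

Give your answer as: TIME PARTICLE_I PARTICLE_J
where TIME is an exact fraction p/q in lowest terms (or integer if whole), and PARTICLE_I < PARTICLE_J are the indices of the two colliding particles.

Pair (0,1): pos 13,18 vel -1,-4 -> gap=5, closing at 3/unit, collide at t=5/3
Earliest collision: t=5/3 between 0 and 1

Answer: 5/3 0 1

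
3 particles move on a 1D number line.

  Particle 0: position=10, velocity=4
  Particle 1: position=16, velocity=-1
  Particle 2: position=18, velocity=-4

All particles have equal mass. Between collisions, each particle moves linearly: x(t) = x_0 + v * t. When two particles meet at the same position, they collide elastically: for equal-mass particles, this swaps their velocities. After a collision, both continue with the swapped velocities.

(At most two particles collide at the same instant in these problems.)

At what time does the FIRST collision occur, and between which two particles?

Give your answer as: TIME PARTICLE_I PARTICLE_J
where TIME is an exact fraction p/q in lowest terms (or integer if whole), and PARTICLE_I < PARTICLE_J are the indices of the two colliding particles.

Answer: 2/3 1 2

Derivation:
Pair (0,1): pos 10,16 vel 4,-1 -> gap=6, closing at 5/unit, collide at t=6/5
Pair (1,2): pos 16,18 vel -1,-4 -> gap=2, closing at 3/unit, collide at t=2/3
Earliest collision: t=2/3 between 1 and 2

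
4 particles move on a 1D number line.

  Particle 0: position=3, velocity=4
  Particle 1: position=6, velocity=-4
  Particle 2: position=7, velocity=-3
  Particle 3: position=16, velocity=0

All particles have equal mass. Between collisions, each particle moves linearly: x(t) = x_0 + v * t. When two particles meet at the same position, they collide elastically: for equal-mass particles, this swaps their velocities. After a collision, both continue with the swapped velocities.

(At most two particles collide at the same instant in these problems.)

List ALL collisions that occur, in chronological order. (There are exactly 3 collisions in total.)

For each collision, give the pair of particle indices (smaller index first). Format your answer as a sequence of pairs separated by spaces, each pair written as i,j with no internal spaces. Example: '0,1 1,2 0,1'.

Answer: 0,1 1,2 2,3

Derivation:
Collision at t=3/8: particles 0 and 1 swap velocities; positions: p0=9/2 p1=9/2 p2=47/8 p3=16; velocities now: v0=-4 v1=4 v2=-3 v3=0
Collision at t=4/7: particles 1 and 2 swap velocities; positions: p0=26/7 p1=37/7 p2=37/7 p3=16; velocities now: v0=-4 v1=-3 v2=4 v3=0
Collision at t=13/4: particles 2 and 3 swap velocities; positions: p0=-7 p1=-11/4 p2=16 p3=16; velocities now: v0=-4 v1=-3 v2=0 v3=4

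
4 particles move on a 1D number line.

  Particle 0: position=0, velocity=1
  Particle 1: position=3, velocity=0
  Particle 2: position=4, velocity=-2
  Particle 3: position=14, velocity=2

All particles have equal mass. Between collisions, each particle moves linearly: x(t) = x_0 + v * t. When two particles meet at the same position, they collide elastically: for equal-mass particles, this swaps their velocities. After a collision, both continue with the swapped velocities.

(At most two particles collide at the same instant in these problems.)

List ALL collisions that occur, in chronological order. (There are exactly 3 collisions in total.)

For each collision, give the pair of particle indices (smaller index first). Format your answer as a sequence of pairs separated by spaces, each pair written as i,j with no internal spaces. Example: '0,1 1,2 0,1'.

Answer: 1,2 0,1 1,2

Derivation:
Collision at t=1/2: particles 1 and 2 swap velocities; positions: p0=1/2 p1=3 p2=3 p3=15; velocities now: v0=1 v1=-2 v2=0 v3=2
Collision at t=4/3: particles 0 and 1 swap velocities; positions: p0=4/3 p1=4/3 p2=3 p3=50/3; velocities now: v0=-2 v1=1 v2=0 v3=2
Collision at t=3: particles 1 and 2 swap velocities; positions: p0=-2 p1=3 p2=3 p3=20; velocities now: v0=-2 v1=0 v2=1 v3=2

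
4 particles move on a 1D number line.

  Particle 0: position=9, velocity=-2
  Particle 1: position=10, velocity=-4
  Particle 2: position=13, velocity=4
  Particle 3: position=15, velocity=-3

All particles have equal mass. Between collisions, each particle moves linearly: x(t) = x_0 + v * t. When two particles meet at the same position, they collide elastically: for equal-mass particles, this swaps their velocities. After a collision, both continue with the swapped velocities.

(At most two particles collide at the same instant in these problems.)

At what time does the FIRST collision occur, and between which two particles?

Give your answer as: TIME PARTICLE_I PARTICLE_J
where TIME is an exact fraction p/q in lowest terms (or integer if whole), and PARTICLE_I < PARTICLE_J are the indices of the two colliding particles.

Pair (0,1): pos 9,10 vel -2,-4 -> gap=1, closing at 2/unit, collide at t=1/2
Pair (1,2): pos 10,13 vel -4,4 -> not approaching (rel speed -8 <= 0)
Pair (2,3): pos 13,15 vel 4,-3 -> gap=2, closing at 7/unit, collide at t=2/7
Earliest collision: t=2/7 between 2 and 3

Answer: 2/7 2 3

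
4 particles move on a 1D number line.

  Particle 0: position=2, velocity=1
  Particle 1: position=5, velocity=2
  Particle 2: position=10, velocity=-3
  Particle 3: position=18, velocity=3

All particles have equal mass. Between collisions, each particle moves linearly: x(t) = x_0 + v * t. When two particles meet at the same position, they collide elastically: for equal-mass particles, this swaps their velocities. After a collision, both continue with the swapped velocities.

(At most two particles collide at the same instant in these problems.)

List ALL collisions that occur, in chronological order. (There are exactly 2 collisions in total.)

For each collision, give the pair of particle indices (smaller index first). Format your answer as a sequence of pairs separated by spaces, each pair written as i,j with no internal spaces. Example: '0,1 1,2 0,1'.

Collision at t=1: particles 1 and 2 swap velocities; positions: p0=3 p1=7 p2=7 p3=21; velocities now: v0=1 v1=-3 v2=2 v3=3
Collision at t=2: particles 0 and 1 swap velocities; positions: p0=4 p1=4 p2=9 p3=24; velocities now: v0=-3 v1=1 v2=2 v3=3

Answer: 1,2 0,1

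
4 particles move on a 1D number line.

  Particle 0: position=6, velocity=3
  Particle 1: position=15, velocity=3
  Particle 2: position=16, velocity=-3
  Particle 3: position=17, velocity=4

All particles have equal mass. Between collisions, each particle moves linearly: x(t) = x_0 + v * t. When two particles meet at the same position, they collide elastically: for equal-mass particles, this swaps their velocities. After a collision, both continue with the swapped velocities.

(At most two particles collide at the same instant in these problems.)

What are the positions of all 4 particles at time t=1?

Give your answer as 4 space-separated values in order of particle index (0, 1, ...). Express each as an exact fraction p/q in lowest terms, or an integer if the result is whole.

Answer: 9 13 18 21

Derivation:
Collision at t=1/6: particles 1 and 2 swap velocities; positions: p0=13/2 p1=31/2 p2=31/2 p3=53/3; velocities now: v0=3 v1=-3 v2=3 v3=4
Advance to t=1 (no further collisions before then); velocities: v0=3 v1=-3 v2=3 v3=4; positions = 9 13 18 21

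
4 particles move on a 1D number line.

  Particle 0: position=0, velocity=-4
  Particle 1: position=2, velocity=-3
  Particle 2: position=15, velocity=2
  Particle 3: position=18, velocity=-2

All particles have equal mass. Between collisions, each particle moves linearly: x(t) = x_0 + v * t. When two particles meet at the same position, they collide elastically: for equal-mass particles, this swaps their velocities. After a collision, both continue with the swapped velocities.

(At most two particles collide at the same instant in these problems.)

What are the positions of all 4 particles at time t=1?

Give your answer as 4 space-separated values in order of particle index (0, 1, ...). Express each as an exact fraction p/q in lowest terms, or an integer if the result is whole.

Collision at t=3/4: particles 2 and 3 swap velocities; positions: p0=-3 p1=-1/4 p2=33/2 p3=33/2; velocities now: v0=-4 v1=-3 v2=-2 v3=2
Advance to t=1 (no further collisions before then); velocities: v0=-4 v1=-3 v2=-2 v3=2; positions = -4 -1 16 17

Answer: -4 -1 16 17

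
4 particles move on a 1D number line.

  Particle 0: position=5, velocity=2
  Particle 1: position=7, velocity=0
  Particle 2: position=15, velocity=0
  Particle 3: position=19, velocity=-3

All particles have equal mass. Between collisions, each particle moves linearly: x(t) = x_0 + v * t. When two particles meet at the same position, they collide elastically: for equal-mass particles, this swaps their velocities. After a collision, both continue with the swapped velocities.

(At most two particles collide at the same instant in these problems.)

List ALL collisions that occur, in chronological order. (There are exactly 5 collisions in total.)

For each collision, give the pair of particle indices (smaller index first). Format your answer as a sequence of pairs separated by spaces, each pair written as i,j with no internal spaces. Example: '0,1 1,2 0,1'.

Collision at t=1: particles 0 and 1 swap velocities; positions: p0=7 p1=7 p2=15 p3=16; velocities now: v0=0 v1=2 v2=0 v3=-3
Collision at t=4/3: particles 2 and 3 swap velocities; positions: p0=7 p1=23/3 p2=15 p3=15; velocities now: v0=0 v1=2 v2=-3 v3=0
Collision at t=14/5: particles 1 and 2 swap velocities; positions: p0=7 p1=53/5 p2=53/5 p3=15; velocities now: v0=0 v1=-3 v2=2 v3=0
Collision at t=4: particles 0 and 1 swap velocities; positions: p0=7 p1=7 p2=13 p3=15; velocities now: v0=-3 v1=0 v2=2 v3=0
Collision at t=5: particles 2 and 3 swap velocities; positions: p0=4 p1=7 p2=15 p3=15; velocities now: v0=-3 v1=0 v2=0 v3=2

Answer: 0,1 2,3 1,2 0,1 2,3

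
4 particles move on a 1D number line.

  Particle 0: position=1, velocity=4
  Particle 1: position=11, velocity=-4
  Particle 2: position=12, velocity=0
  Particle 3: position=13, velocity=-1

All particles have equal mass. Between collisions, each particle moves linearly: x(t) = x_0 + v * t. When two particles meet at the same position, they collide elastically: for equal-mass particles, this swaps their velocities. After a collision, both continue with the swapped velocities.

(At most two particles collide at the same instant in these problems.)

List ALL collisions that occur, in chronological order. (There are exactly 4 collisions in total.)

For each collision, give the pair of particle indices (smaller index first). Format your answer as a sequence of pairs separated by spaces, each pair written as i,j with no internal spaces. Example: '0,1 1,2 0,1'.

Collision at t=1: particles 2 and 3 swap velocities; positions: p0=5 p1=7 p2=12 p3=12; velocities now: v0=4 v1=-4 v2=-1 v3=0
Collision at t=5/4: particles 0 and 1 swap velocities; positions: p0=6 p1=6 p2=47/4 p3=12; velocities now: v0=-4 v1=4 v2=-1 v3=0
Collision at t=12/5: particles 1 and 2 swap velocities; positions: p0=7/5 p1=53/5 p2=53/5 p3=12; velocities now: v0=-4 v1=-1 v2=4 v3=0
Collision at t=11/4: particles 2 and 3 swap velocities; positions: p0=0 p1=41/4 p2=12 p3=12; velocities now: v0=-4 v1=-1 v2=0 v3=4

Answer: 2,3 0,1 1,2 2,3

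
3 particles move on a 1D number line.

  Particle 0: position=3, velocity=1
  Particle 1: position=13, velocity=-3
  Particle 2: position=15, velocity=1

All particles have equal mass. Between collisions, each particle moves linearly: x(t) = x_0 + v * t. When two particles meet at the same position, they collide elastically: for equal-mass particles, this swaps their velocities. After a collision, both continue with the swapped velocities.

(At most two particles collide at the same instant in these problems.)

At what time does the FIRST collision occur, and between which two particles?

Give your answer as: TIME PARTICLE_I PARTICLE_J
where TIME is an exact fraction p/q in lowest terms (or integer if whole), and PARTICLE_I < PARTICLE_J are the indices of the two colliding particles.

Pair (0,1): pos 3,13 vel 1,-3 -> gap=10, closing at 4/unit, collide at t=5/2
Pair (1,2): pos 13,15 vel -3,1 -> not approaching (rel speed -4 <= 0)
Earliest collision: t=5/2 between 0 and 1

Answer: 5/2 0 1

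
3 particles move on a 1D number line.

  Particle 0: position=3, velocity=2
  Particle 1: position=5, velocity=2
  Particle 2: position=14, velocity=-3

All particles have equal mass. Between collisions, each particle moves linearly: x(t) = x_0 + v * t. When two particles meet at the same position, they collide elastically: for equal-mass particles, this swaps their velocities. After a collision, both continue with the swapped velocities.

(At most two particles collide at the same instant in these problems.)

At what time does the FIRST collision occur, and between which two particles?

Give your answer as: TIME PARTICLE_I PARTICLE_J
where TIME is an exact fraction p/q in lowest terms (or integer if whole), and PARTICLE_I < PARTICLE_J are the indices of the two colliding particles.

Pair (0,1): pos 3,5 vel 2,2 -> not approaching (rel speed 0 <= 0)
Pair (1,2): pos 5,14 vel 2,-3 -> gap=9, closing at 5/unit, collide at t=9/5
Earliest collision: t=9/5 between 1 and 2

Answer: 9/5 1 2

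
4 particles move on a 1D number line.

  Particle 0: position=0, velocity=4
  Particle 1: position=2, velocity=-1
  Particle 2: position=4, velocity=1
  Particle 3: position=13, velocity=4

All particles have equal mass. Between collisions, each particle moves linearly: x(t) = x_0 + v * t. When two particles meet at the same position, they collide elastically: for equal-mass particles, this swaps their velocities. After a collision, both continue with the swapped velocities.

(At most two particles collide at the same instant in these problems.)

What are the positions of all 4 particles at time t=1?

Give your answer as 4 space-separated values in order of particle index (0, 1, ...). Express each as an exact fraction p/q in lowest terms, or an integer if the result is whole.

Answer: 1 4 5 17

Derivation:
Collision at t=2/5: particles 0 and 1 swap velocities; positions: p0=8/5 p1=8/5 p2=22/5 p3=73/5; velocities now: v0=-1 v1=4 v2=1 v3=4
Advance to t=1 (no further collisions before then); velocities: v0=-1 v1=4 v2=1 v3=4; positions = 1 4 5 17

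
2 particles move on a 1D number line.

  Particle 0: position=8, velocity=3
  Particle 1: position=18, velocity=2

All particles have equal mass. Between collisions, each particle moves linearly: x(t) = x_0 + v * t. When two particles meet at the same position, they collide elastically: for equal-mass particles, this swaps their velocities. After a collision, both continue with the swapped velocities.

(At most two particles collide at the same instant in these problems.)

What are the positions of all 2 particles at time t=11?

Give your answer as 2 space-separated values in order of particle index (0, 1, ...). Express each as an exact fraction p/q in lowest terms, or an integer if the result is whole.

Collision at t=10: particles 0 and 1 swap velocities; positions: p0=38 p1=38; velocities now: v0=2 v1=3
Advance to t=11 (no further collisions before then); velocities: v0=2 v1=3; positions = 40 41

Answer: 40 41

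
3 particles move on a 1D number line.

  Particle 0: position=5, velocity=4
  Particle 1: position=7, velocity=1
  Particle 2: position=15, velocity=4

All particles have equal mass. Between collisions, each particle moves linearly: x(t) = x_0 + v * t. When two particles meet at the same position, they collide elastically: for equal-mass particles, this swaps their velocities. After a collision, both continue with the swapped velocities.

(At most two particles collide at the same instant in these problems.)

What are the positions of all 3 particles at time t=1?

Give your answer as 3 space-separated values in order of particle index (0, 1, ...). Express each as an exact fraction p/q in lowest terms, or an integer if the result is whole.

Answer: 8 9 19

Derivation:
Collision at t=2/3: particles 0 and 1 swap velocities; positions: p0=23/3 p1=23/3 p2=53/3; velocities now: v0=1 v1=4 v2=4
Advance to t=1 (no further collisions before then); velocities: v0=1 v1=4 v2=4; positions = 8 9 19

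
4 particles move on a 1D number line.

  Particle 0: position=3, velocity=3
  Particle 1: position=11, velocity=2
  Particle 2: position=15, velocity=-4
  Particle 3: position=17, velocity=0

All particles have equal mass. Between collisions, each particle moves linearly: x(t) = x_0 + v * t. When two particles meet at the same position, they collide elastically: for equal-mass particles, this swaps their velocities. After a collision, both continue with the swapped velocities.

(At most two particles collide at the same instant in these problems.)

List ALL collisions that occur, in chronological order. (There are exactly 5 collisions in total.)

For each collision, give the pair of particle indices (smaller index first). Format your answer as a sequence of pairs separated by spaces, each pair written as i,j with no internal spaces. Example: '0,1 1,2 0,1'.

Answer: 1,2 0,1 2,3 1,2 2,3

Derivation:
Collision at t=2/3: particles 1 and 2 swap velocities; positions: p0=5 p1=37/3 p2=37/3 p3=17; velocities now: v0=3 v1=-4 v2=2 v3=0
Collision at t=12/7: particles 0 and 1 swap velocities; positions: p0=57/7 p1=57/7 p2=101/7 p3=17; velocities now: v0=-4 v1=3 v2=2 v3=0
Collision at t=3: particles 2 and 3 swap velocities; positions: p0=3 p1=12 p2=17 p3=17; velocities now: v0=-4 v1=3 v2=0 v3=2
Collision at t=14/3: particles 1 and 2 swap velocities; positions: p0=-11/3 p1=17 p2=17 p3=61/3; velocities now: v0=-4 v1=0 v2=3 v3=2
Collision at t=8: particles 2 and 3 swap velocities; positions: p0=-17 p1=17 p2=27 p3=27; velocities now: v0=-4 v1=0 v2=2 v3=3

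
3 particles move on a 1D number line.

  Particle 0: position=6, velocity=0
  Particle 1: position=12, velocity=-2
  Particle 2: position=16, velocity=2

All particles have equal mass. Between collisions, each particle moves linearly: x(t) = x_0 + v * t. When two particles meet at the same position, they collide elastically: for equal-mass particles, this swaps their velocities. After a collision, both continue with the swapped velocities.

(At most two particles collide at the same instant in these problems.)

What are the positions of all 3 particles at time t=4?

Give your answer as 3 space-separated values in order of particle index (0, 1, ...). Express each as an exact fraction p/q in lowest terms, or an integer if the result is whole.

Answer: 4 6 24

Derivation:
Collision at t=3: particles 0 and 1 swap velocities; positions: p0=6 p1=6 p2=22; velocities now: v0=-2 v1=0 v2=2
Advance to t=4 (no further collisions before then); velocities: v0=-2 v1=0 v2=2; positions = 4 6 24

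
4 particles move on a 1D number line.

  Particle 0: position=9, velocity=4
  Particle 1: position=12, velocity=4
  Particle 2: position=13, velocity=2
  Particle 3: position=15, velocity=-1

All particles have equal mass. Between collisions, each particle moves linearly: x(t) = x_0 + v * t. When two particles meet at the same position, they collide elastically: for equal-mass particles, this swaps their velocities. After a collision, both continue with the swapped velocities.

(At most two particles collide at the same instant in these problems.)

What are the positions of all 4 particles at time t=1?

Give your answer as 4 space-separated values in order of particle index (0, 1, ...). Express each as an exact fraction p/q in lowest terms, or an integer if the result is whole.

Collision at t=1/2: particles 1 and 2 swap velocities; positions: p0=11 p1=14 p2=14 p3=29/2; velocities now: v0=4 v1=2 v2=4 v3=-1
Collision at t=3/5: particles 2 and 3 swap velocities; positions: p0=57/5 p1=71/5 p2=72/5 p3=72/5; velocities now: v0=4 v1=2 v2=-1 v3=4
Collision at t=2/3: particles 1 and 2 swap velocities; positions: p0=35/3 p1=43/3 p2=43/3 p3=44/3; velocities now: v0=4 v1=-1 v2=2 v3=4
Advance to t=1 (no further collisions before then); velocities: v0=4 v1=-1 v2=2 v3=4; positions = 13 14 15 16

Answer: 13 14 15 16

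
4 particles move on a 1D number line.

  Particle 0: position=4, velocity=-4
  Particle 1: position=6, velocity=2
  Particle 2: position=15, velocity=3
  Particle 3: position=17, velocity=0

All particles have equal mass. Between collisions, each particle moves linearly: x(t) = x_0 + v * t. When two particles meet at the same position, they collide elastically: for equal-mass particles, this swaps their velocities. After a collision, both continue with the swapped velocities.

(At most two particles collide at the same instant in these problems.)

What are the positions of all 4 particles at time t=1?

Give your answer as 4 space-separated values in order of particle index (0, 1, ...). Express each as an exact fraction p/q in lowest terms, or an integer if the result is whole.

Collision at t=2/3: particles 2 and 3 swap velocities; positions: p0=4/3 p1=22/3 p2=17 p3=17; velocities now: v0=-4 v1=2 v2=0 v3=3
Advance to t=1 (no further collisions before then); velocities: v0=-4 v1=2 v2=0 v3=3; positions = 0 8 17 18

Answer: 0 8 17 18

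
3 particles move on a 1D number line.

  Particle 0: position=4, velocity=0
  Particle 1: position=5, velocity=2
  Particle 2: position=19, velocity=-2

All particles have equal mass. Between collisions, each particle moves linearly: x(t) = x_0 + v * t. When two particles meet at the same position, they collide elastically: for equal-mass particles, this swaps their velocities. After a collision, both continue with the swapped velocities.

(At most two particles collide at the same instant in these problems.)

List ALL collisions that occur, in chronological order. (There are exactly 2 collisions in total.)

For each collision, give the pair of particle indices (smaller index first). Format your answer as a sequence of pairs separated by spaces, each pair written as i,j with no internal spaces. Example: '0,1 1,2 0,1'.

Answer: 1,2 0,1

Derivation:
Collision at t=7/2: particles 1 and 2 swap velocities; positions: p0=4 p1=12 p2=12; velocities now: v0=0 v1=-2 v2=2
Collision at t=15/2: particles 0 and 1 swap velocities; positions: p0=4 p1=4 p2=20; velocities now: v0=-2 v1=0 v2=2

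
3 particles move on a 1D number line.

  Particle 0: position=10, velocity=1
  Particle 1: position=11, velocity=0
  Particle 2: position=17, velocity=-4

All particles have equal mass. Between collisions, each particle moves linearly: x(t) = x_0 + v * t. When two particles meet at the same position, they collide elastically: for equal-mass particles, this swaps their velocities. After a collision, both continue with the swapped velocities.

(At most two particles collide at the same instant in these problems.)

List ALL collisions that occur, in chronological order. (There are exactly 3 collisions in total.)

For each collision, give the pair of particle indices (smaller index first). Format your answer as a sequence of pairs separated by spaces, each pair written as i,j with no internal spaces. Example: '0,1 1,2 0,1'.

Collision at t=1: particles 0 and 1 swap velocities; positions: p0=11 p1=11 p2=13; velocities now: v0=0 v1=1 v2=-4
Collision at t=7/5: particles 1 and 2 swap velocities; positions: p0=11 p1=57/5 p2=57/5; velocities now: v0=0 v1=-4 v2=1
Collision at t=3/2: particles 0 and 1 swap velocities; positions: p0=11 p1=11 p2=23/2; velocities now: v0=-4 v1=0 v2=1

Answer: 0,1 1,2 0,1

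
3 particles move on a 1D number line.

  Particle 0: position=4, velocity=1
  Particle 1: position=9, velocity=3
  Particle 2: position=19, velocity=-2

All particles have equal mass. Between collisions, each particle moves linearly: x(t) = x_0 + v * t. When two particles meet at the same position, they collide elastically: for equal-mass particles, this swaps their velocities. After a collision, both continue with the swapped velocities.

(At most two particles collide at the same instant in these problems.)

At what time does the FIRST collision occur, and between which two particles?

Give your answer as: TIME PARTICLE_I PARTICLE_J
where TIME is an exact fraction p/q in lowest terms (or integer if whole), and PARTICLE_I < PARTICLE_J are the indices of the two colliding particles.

Answer: 2 1 2

Derivation:
Pair (0,1): pos 4,9 vel 1,3 -> not approaching (rel speed -2 <= 0)
Pair (1,2): pos 9,19 vel 3,-2 -> gap=10, closing at 5/unit, collide at t=2
Earliest collision: t=2 between 1 and 2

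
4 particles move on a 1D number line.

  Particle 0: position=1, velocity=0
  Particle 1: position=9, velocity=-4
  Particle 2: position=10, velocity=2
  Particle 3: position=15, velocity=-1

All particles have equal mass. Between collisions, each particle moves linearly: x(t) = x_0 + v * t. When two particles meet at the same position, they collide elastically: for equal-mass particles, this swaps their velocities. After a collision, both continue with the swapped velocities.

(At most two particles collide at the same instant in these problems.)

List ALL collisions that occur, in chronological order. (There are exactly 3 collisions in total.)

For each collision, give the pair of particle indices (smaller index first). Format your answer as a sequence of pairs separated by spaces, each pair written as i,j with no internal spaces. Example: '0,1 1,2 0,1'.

Answer: 2,3 0,1 1,2

Derivation:
Collision at t=5/3: particles 2 and 3 swap velocities; positions: p0=1 p1=7/3 p2=40/3 p3=40/3; velocities now: v0=0 v1=-4 v2=-1 v3=2
Collision at t=2: particles 0 and 1 swap velocities; positions: p0=1 p1=1 p2=13 p3=14; velocities now: v0=-4 v1=0 v2=-1 v3=2
Collision at t=14: particles 1 and 2 swap velocities; positions: p0=-47 p1=1 p2=1 p3=38; velocities now: v0=-4 v1=-1 v2=0 v3=2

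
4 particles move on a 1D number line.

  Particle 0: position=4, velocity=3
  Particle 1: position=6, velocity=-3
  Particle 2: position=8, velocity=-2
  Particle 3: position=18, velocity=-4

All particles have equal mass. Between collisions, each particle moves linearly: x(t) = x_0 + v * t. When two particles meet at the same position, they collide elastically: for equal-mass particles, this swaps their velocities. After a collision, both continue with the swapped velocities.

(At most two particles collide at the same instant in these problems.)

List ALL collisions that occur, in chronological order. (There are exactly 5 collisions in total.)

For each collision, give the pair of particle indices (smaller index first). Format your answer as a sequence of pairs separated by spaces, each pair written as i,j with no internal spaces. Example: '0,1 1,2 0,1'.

Answer: 0,1 1,2 2,3 1,2 0,1

Derivation:
Collision at t=1/3: particles 0 and 1 swap velocities; positions: p0=5 p1=5 p2=22/3 p3=50/3; velocities now: v0=-3 v1=3 v2=-2 v3=-4
Collision at t=4/5: particles 1 and 2 swap velocities; positions: p0=18/5 p1=32/5 p2=32/5 p3=74/5; velocities now: v0=-3 v1=-2 v2=3 v3=-4
Collision at t=2: particles 2 and 3 swap velocities; positions: p0=0 p1=4 p2=10 p3=10; velocities now: v0=-3 v1=-2 v2=-4 v3=3
Collision at t=5: particles 1 and 2 swap velocities; positions: p0=-9 p1=-2 p2=-2 p3=19; velocities now: v0=-3 v1=-4 v2=-2 v3=3
Collision at t=12: particles 0 and 1 swap velocities; positions: p0=-30 p1=-30 p2=-16 p3=40; velocities now: v0=-4 v1=-3 v2=-2 v3=3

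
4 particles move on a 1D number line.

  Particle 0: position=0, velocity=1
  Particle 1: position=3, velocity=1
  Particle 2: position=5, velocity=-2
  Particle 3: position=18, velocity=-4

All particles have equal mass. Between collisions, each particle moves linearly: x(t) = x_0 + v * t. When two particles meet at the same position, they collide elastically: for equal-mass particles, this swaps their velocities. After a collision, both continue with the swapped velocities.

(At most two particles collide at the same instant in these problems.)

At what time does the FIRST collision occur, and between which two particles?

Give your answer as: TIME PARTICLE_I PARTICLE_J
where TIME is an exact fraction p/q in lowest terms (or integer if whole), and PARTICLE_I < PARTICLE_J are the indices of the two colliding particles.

Pair (0,1): pos 0,3 vel 1,1 -> not approaching (rel speed 0 <= 0)
Pair (1,2): pos 3,5 vel 1,-2 -> gap=2, closing at 3/unit, collide at t=2/3
Pair (2,3): pos 5,18 vel -2,-4 -> gap=13, closing at 2/unit, collide at t=13/2
Earliest collision: t=2/3 between 1 and 2

Answer: 2/3 1 2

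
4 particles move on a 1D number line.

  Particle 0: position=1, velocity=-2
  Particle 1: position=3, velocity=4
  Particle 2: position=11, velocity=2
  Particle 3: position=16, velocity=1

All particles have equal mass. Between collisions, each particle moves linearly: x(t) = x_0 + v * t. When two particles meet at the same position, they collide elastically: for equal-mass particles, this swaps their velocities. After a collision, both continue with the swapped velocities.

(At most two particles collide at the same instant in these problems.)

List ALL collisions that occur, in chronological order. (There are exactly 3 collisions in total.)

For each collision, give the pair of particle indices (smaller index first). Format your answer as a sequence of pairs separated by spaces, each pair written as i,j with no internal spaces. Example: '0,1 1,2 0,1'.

Answer: 1,2 2,3 1,2

Derivation:
Collision at t=4: particles 1 and 2 swap velocities; positions: p0=-7 p1=19 p2=19 p3=20; velocities now: v0=-2 v1=2 v2=4 v3=1
Collision at t=13/3: particles 2 and 3 swap velocities; positions: p0=-23/3 p1=59/3 p2=61/3 p3=61/3; velocities now: v0=-2 v1=2 v2=1 v3=4
Collision at t=5: particles 1 and 2 swap velocities; positions: p0=-9 p1=21 p2=21 p3=23; velocities now: v0=-2 v1=1 v2=2 v3=4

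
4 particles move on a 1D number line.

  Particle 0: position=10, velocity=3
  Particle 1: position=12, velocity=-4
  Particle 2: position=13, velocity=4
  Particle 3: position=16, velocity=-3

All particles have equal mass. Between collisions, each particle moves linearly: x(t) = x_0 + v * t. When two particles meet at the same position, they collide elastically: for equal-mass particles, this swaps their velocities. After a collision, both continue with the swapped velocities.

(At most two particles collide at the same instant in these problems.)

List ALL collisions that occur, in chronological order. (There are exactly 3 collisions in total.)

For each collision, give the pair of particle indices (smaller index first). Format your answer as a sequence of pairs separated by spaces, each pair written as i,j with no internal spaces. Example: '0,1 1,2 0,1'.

Collision at t=2/7: particles 0 and 1 swap velocities; positions: p0=76/7 p1=76/7 p2=99/7 p3=106/7; velocities now: v0=-4 v1=3 v2=4 v3=-3
Collision at t=3/7: particles 2 and 3 swap velocities; positions: p0=72/7 p1=79/7 p2=103/7 p3=103/7; velocities now: v0=-4 v1=3 v2=-3 v3=4
Collision at t=1: particles 1 and 2 swap velocities; positions: p0=8 p1=13 p2=13 p3=17; velocities now: v0=-4 v1=-3 v2=3 v3=4

Answer: 0,1 2,3 1,2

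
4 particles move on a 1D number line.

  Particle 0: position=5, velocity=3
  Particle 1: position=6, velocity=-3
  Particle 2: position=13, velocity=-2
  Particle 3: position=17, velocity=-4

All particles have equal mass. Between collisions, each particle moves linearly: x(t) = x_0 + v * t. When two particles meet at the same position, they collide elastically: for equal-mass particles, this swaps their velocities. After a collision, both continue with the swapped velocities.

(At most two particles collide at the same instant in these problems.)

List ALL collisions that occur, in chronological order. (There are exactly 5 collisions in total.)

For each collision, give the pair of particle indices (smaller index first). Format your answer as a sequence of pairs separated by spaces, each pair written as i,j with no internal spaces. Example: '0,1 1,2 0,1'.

Answer: 0,1 1,2 2,3 1,2 0,1

Derivation:
Collision at t=1/6: particles 0 and 1 swap velocities; positions: p0=11/2 p1=11/2 p2=38/3 p3=49/3; velocities now: v0=-3 v1=3 v2=-2 v3=-4
Collision at t=8/5: particles 1 and 2 swap velocities; positions: p0=6/5 p1=49/5 p2=49/5 p3=53/5; velocities now: v0=-3 v1=-2 v2=3 v3=-4
Collision at t=12/7: particles 2 and 3 swap velocities; positions: p0=6/7 p1=67/7 p2=71/7 p3=71/7; velocities now: v0=-3 v1=-2 v2=-4 v3=3
Collision at t=2: particles 1 and 2 swap velocities; positions: p0=0 p1=9 p2=9 p3=11; velocities now: v0=-3 v1=-4 v2=-2 v3=3
Collision at t=11: particles 0 and 1 swap velocities; positions: p0=-27 p1=-27 p2=-9 p3=38; velocities now: v0=-4 v1=-3 v2=-2 v3=3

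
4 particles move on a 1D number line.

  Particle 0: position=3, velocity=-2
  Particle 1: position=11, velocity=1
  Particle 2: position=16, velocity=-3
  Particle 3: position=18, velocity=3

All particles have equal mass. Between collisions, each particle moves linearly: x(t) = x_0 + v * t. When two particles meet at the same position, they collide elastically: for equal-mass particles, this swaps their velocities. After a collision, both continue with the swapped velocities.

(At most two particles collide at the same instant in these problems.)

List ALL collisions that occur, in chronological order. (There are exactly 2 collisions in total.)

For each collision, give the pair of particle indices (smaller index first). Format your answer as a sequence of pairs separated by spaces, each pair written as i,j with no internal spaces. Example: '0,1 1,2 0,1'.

Collision at t=5/4: particles 1 and 2 swap velocities; positions: p0=1/2 p1=49/4 p2=49/4 p3=87/4; velocities now: v0=-2 v1=-3 v2=1 v3=3
Collision at t=13: particles 0 and 1 swap velocities; positions: p0=-23 p1=-23 p2=24 p3=57; velocities now: v0=-3 v1=-2 v2=1 v3=3

Answer: 1,2 0,1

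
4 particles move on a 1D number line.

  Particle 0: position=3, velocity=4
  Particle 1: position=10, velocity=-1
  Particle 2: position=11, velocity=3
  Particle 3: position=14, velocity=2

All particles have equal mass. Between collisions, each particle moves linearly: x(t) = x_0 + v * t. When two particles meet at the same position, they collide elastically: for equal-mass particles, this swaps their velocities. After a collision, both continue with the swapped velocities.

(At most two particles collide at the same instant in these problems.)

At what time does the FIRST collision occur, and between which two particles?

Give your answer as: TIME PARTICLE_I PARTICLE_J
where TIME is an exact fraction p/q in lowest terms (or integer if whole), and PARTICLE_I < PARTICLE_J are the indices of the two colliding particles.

Pair (0,1): pos 3,10 vel 4,-1 -> gap=7, closing at 5/unit, collide at t=7/5
Pair (1,2): pos 10,11 vel -1,3 -> not approaching (rel speed -4 <= 0)
Pair (2,3): pos 11,14 vel 3,2 -> gap=3, closing at 1/unit, collide at t=3
Earliest collision: t=7/5 between 0 and 1

Answer: 7/5 0 1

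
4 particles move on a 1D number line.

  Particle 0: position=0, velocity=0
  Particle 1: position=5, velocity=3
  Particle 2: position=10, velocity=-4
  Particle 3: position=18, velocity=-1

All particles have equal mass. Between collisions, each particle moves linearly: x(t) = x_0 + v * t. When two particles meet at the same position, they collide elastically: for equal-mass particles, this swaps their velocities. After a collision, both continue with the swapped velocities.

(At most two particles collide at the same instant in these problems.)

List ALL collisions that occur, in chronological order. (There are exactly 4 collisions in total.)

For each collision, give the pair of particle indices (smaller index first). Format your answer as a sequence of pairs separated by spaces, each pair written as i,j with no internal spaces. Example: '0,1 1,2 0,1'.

Collision at t=5/7: particles 1 and 2 swap velocities; positions: p0=0 p1=50/7 p2=50/7 p3=121/7; velocities now: v0=0 v1=-4 v2=3 v3=-1
Collision at t=5/2: particles 0 and 1 swap velocities; positions: p0=0 p1=0 p2=25/2 p3=31/2; velocities now: v0=-4 v1=0 v2=3 v3=-1
Collision at t=13/4: particles 2 and 3 swap velocities; positions: p0=-3 p1=0 p2=59/4 p3=59/4; velocities now: v0=-4 v1=0 v2=-1 v3=3
Collision at t=18: particles 1 and 2 swap velocities; positions: p0=-62 p1=0 p2=0 p3=59; velocities now: v0=-4 v1=-1 v2=0 v3=3

Answer: 1,2 0,1 2,3 1,2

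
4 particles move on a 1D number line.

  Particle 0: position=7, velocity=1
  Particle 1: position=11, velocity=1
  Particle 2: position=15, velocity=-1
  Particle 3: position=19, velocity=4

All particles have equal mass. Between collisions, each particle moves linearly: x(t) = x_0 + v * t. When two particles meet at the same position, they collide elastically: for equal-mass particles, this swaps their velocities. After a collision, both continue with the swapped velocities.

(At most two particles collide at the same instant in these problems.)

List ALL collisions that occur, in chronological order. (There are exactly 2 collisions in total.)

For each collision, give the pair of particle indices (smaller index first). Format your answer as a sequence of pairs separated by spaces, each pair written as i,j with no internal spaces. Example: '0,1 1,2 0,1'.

Collision at t=2: particles 1 and 2 swap velocities; positions: p0=9 p1=13 p2=13 p3=27; velocities now: v0=1 v1=-1 v2=1 v3=4
Collision at t=4: particles 0 and 1 swap velocities; positions: p0=11 p1=11 p2=15 p3=35; velocities now: v0=-1 v1=1 v2=1 v3=4

Answer: 1,2 0,1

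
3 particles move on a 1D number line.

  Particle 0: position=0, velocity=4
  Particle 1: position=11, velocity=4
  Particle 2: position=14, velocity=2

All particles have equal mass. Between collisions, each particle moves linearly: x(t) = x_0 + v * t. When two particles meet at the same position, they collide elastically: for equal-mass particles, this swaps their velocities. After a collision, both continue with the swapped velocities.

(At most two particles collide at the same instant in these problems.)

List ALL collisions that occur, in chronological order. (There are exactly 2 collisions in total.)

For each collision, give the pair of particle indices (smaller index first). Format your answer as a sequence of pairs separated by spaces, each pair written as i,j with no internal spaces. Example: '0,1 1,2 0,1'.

Answer: 1,2 0,1

Derivation:
Collision at t=3/2: particles 1 and 2 swap velocities; positions: p0=6 p1=17 p2=17; velocities now: v0=4 v1=2 v2=4
Collision at t=7: particles 0 and 1 swap velocities; positions: p0=28 p1=28 p2=39; velocities now: v0=2 v1=4 v2=4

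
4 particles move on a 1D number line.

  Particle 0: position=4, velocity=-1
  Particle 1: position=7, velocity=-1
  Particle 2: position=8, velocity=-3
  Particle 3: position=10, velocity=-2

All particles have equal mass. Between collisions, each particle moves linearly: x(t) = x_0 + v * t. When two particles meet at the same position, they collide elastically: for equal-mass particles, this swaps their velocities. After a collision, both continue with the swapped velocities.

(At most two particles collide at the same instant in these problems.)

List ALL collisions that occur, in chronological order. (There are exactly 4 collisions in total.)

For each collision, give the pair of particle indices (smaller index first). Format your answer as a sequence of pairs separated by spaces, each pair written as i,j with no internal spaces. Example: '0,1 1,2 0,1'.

Answer: 1,2 0,1 2,3 1,2

Derivation:
Collision at t=1/2: particles 1 and 2 swap velocities; positions: p0=7/2 p1=13/2 p2=13/2 p3=9; velocities now: v0=-1 v1=-3 v2=-1 v3=-2
Collision at t=2: particles 0 and 1 swap velocities; positions: p0=2 p1=2 p2=5 p3=6; velocities now: v0=-3 v1=-1 v2=-1 v3=-2
Collision at t=3: particles 2 and 3 swap velocities; positions: p0=-1 p1=1 p2=4 p3=4; velocities now: v0=-3 v1=-1 v2=-2 v3=-1
Collision at t=6: particles 1 and 2 swap velocities; positions: p0=-10 p1=-2 p2=-2 p3=1; velocities now: v0=-3 v1=-2 v2=-1 v3=-1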